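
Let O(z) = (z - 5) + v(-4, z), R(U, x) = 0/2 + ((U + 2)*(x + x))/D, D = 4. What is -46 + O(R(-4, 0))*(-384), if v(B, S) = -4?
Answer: 3410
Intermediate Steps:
R(U, x) = x*(2 + U)/2 (R(U, x) = 0/2 + ((U + 2)*(x + x))/4 = 0*(½) + ((2 + U)*(2*x))*(¼) = 0 + (2*x*(2 + U))*(¼) = 0 + x*(2 + U)/2 = x*(2 + U)/2)
O(z) = -9 + z (O(z) = (z - 5) - 4 = (-5 + z) - 4 = -9 + z)
-46 + O(R(-4, 0))*(-384) = -46 + (-9 + (½)*0*(2 - 4))*(-384) = -46 + (-9 + (½)*0*(-2))*(-384) = -46 + (-9 + 0)*(-384) = -46 - 9*(-384) = -46 + 3456 = 3410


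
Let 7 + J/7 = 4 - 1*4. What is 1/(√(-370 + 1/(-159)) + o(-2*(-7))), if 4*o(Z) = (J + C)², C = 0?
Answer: 1527036/917544655 - 16*I*√9354129/917544655 ≈ 0.0016643 - 5.3333e-5*I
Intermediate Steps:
J = -49 (J = -49 + 7*(4 - 1*4) = -49 + 7*(4 - 4) = -49 + 7*0 = -49 + 0 = -49)
o(Z) = 2401/4 (o(Z) = (-49 + 0)²/4 = (¼)*(-49)² = (¼)*2401 = 2401/4)
1/(√(-370 + 1/(-159)) + o(-2*(-7))) = 1/(√(-370 + 1/(-159)) + 2401/4) = 1/(√(-370 - 1/159) + 2401/4) = 1/(√(-58831/159) + 2401/4) = 1/(I*√9354129/159 + 2401/4) = 1/(2401/4 + I*√9354129/159)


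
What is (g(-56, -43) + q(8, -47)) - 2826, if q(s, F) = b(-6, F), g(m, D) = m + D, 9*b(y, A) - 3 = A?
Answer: -26369/9 ≈ -2929.9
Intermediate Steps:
b(y, A) = ⅓ + A/9
g(m, D) = D + m
q(s, F) = ⅓ + F/9
(g(-56, -43) + q(8, -47)) - 2826 = ((-43 - 56) + (⅓ + (⅑)*(-47))) - 2826 = (-99 + (⅓ - 47/9)) - 2826 = (-99 - 44/9) - 2826 = -935/9 - 2826 = -26369/9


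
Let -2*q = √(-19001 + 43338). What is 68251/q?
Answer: -136502*√24337/24337 ≈ -875.00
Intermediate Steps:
q = -√24337/2 (q = -√(-19001 + 43338)/2 = -√24337/2 ≈ -78.002)
68251/q = 68251/((-√24337/2)) = 68251*(-2*√24337/24337) = -136502*√24337/24337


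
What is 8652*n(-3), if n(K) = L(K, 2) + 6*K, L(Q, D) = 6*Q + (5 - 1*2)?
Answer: -285516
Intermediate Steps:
L(Q, D) = 3 + 6*Q (L(Q, D) = 6*Q + (5 - 2) = 6*Q + 3 = 3 + 6*Q)
n(K) = 3 + 12*K (n(K) = (3 + 6*K) + 6*K = 3 + 12*K)
8652*n(-3) = 8652*(3 + 12*(-3)) = 8652*(3 - 36) = 8652*(-33) = -285516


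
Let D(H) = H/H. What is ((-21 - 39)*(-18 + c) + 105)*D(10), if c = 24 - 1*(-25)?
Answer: -1755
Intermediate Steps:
D(H) = 1
c = 49 (c = 24 + 25 = 49)
((-21 - 39)*(-18 + c) + 105)*D(10) = ((-21 - 39)*(-18 + 49) + 105)*1 = (-60*31 + 105)*1 = (-1860 + 105)*1 = -1755*1 = -1755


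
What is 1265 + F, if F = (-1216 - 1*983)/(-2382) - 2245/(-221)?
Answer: 223919133/175474 ≈ 1276.1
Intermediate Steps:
F = 1944523/175474 (F = (-1216 - 983)*(-1/2382) - 2245*(-1/221) = -2199*(-1/2382) + 2245/221 = 733/794 + 2245/221 = 1944523/175474 ≈ 11.082)
1265 + F = 1265 + 1944523/175474 = 223919133/175474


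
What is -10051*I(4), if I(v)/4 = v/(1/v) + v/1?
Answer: -804080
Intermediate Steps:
I(v) = 4*v + 4*v**2 (I(v) = 4*(v/(1/v) + v/1) = 4*(v*v + v*1) = 4*(v**2 + v) = 4*(v + v**2) = 4*v + 4*v**2)
-10051*I(4) = -40204*4*(1 + 4) = -40204*4*5 = -10051*80 = -804080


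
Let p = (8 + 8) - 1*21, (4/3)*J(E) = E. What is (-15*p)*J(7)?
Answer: 1575/4 ≈ 393.75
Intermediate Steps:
J(E) = 3*E/4
p = -5 (p = 16 - 21 = -5)
(-15*p)*J(7) = (-15*(-5))*((¾)*7) = 75*(21/4) = 1575/4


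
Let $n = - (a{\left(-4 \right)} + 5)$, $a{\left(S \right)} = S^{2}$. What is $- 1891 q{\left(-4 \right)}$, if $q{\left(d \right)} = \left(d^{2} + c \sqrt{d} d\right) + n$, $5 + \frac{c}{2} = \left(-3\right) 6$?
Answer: $9455 - 695888 i \approx 9455.0 - 6.9589 \cdot 10^{5} i$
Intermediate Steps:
$c = -46$ ($c = -10 + 2 \left(\left(-3\right) 6\right) = -10 + 2 \left(-18\right) = -10 - 36 = -46$)
$n = -21$ ($n = - (\left(-4\right)^{2} + 5) = - (16 + 5) = \left(-1\right) 21 = -21$)
$q{\left(d \right)} = -21 + d^{2} - 46 d^{\frac{3}{2}}$ ($q{\left(d \right)} = \left(d^{2} + - 46 \sqrt{d} d\right) - 21 = \left(d^{2} - 46 d^{\frac{3}{2}}\right) - 21 = -21 + d^{2} - 46 d^{\frac{3}{2}}$)
$- 1891 q{\left(-4 \right)} = - 1891 \left(-21 + \left(-4\right)^{2} - 46 \left(-4\right)^{\frac{3}{2}}\right) = - 1891 \left(-21 + 16 - 46 \left(- 8 i\right)\right) = - 1891 \left(-21 + 16 + 368 i\right) = - 1891 \left(-5 + 368 i\right) = 9455 - 695888 i$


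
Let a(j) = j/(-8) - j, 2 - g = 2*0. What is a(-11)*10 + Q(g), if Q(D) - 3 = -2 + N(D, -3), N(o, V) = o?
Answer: 507/4 ≈ 126.75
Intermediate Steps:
g = 2 (g = 2 - 2*0 = 2 - 1*0 = 2 + 0 = 2)
Q(D) = 1 + D (Q(D) = 3 + (-2 + D) = 1 + D)
a(j) = -9*j/8 (a(j) = j*(-1/8) - j = -j/8 - j = -9*j/8)
a(-11)*10 + Q(g) = -9/8*(-11)*10 + (1 + 2) = (99/8)*10 + 3 = 495/4 + 3 = 507/4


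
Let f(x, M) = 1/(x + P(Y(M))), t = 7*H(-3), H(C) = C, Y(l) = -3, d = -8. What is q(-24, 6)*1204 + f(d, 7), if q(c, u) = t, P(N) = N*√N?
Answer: (-75852*√3 + 202273*I)/(-8*I + 3*√3) ≈ -25284.0 + 0.057098*I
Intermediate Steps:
P(N) = N^(3/2)
t = -21 (t = 7*(-3) = -21)
f(x, M) = 1/(x - 3*I*√3) (f(x, M) = 1/(x + (-3)^(3/2)) = 1/(x - 3*I*√3))
q(c, u) = -21
q(-24, 6)*1204 + f(d, 7) = -21*1204 + 1/(-8 - 3*I*√3) = -25284 + 1/(-8 - 3*I*√3)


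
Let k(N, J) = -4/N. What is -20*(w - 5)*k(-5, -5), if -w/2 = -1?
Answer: 48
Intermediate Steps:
w = 2 (w = -2*(-1) = 2)
-20*(w - 5)*k(-5, -5) = -20*(2 - 5)*(-4/(-5)) = -(-60)*(-4*(-⅕)) = -(-60)*4/5 = -20*(-12/5) = 48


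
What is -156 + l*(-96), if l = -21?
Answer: 1860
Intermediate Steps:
-156 + l*(-96) = -156 - 21*(-96) = -156 + 2016 = 1860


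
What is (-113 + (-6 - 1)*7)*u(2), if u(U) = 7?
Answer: -1134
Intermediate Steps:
(-113 + (-6 - 1)*7)*u(2) = (-113 + (-6 - 1)*7)*7 = (-113 - 7*7)*7 = (-113 - 49)*7 = -162*7 = -1134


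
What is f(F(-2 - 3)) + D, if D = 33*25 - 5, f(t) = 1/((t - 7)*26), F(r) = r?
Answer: 255839/312 ≈ 820.00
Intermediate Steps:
f(t) = 1/(26*(-7 + t)) (f(t) = (1/26)/(-7 + t) = 1/(26*(-7 + t)))
D = 820 (D = 825 - 5 = 820)
f(F(-2 - 3)) + D = 1/(26*(-7 + (-2 - 3))) + 820 = 1/(26*(-7 - 5)) + 820 = (1/26)/(-12) + 820 = (1/26)*(-1/12) + 820 = -1/312 + 820 = 255839/312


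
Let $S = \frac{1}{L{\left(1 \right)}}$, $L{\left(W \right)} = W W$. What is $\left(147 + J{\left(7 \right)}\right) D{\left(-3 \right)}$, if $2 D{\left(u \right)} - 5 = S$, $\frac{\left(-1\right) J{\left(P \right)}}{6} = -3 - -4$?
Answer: $423$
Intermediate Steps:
$L{\left(W \right)} = W^{2}$
$J{\left(P \right)} = -6$ ($J{\left(P \right)} = - 6 \left(-3 - -4\right) = - 6 \left(-3 + 4\right) = \left(-6\right) 1 = -6$)
$S = 1$ ($S = \frac{1}{1^{2}} = 1^{-1} = 1$)
$D{\left(u \right)} = 3$ ($D{\left(u \right)} = \frac{5}{2} + \frac{1}{2} \cdot 1 = \frac{5}{2} + \frac{1}{2} = 3$)
$\left(147 + J{\left(7 \right)}\right) D{\left(-3 \right)} = \left(147 - 6\right) 3 = 141 \cdot 3 = 423$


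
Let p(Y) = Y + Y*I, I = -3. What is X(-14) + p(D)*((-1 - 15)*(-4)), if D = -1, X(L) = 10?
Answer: 138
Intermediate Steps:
p(Y) = -2*Y (p(Y) = Y + Y*(-3) = Y - 3*Y = -2*Y)
X(-14) + p(D)*((-1 - 15)*(-4)) = 10 + (-2*(-1))*((-1 - 15)*(-4)) = 10 + 2*(-16*(-4)) = 10 + 2*64 = 10 + 128 = 138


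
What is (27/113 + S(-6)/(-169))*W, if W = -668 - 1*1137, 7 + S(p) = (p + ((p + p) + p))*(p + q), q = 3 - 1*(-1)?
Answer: 126350/19097 ≈ 6.6162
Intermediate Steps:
q = 4 (q = 3 + 1 = 4)
S(p) = -7 + 4*p*(4 + p) (S(p) = -7 + (p + ((p + p) + p))*(p + 4) = -7 + (p + (2*p + p))*(4 + p) = -7 + (p + 3*p)*(4 + p) = -7 + (4*p)*(4 + p) = -7 + 4*p*(4 + p))
W = -1805 (W = -668 - 1137 = -1805)
(27/113 + S(-6)/(-169))*W = (27/113 + (-7 + 4*(-6)² + 16*(-6))/(-169))*(-1805) = (27*(1/113) + (-7 + 4*36 - 96)*(-1/169))*(-1805) = (27/113 + (-7 + 144 - 96)*(-1/169))*(-1805) = (27/113 + 41*(-1/169))*(-1805) = (27/113 - 41/169)*(-1805) = -70/19097*(-1805) = 126350/19097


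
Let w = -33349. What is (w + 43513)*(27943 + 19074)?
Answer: 477880788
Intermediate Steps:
(w + 43513)*(27943 + 19074) = (-33349 + 43513)*(27943 + 19074) = 10164*47017 = 477880788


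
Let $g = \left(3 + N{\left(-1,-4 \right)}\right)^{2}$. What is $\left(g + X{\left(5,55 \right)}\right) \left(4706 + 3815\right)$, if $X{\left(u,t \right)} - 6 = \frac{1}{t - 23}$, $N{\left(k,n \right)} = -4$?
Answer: $\frac{1917225}{32} \approx 59913.0$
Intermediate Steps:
$X{\left(u,t \right)} = 6 + \frac{1}{-23 + t}$ ($X{\left(u,t \right)} = 6 + \frac{1}{t - 23} = 6 + \frac{1}{-23 + t}$)
$g = 1$ ($g = \left(3 - 4\right)^{2} = \left(-1\right)^{2} = 1$)
$\left(g + X{\left(5,55 \right)}\right) \left(4706 + 3815\right) = \left(1 + \frac{-137 + 6 \cdot 55}{-23 + 55}\right) \left(4706 + 3815\right) = \left(1 + \frac{-137 + 330}{32}\right) 8521 = \left(1 + \frac{1}{32} \cdot 193\right) 8521 = \left(1 + \frac{193}{32}\right) 8521 = \frac{225}{32} \cdot 8521 = \frac{1917225}{32}$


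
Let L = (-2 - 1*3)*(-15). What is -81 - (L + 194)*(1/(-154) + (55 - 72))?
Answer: 692037/154 ≈ 4493.8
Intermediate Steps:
L = 75 (L = (-2 - 3)*(-15) = -5*(-15) = 75)
-81 - (L + 194)*(1/(-154) + (55 - 72)) = -81 - (75 + 194)*(1/(-154) + (55 - 72)) = -81 - 269*(-1/154 - 17) = -81 - 269*(-2619)/154 = -81 - 1*(-704511/154) = -81 + 704511/154 = 692037/154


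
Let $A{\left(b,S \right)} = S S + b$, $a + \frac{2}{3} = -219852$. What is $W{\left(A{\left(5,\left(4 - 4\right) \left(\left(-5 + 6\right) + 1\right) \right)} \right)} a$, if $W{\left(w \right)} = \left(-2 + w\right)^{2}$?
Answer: $-1978674$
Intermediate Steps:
$a = - \frac{659558}{3}$ ($a = - \frac{2}{3} - 219852 = - \frac{659558}{3} \approx -2.1985 \cdot 10^{5}$)
$A{\left(b,S \right)} = b + S^{2}$ ($A{\left(b,S \right)} = S^{2} + b = b + S^{2}$)
$W{\left(A{\left(5,\left(4 - 4\right) \left(\left(-5 + 6\right) + 1\right) \right)} \right)} a = \left(-2 + \left(5 + \left(\left(4 - 4\right) \left(\left(-5 + 6\right) + 1\right)\right)^{2}\right)\right)^{2} \left(- \frac{659558}{3}\right) = \left(-2 + \left(5 + \left(0 \left(1 + 1\right)\right)^{2}\right)\right)^{2} \left(- \frac{659558}{3}\right) = \left(-2 + \left(5 + \left(0 \cdot 2\right)^{2}\right)\right)^{2} \left(- \frac{659558}{3}\right) = \left(-2 + \left(5 + 0^{2}\right)\right)^{2} \left(- \frac{659558}{3}\right) = \left(-2 + \left(5 + 0\right)\right)^{2} \left(- \frac{659558}{3}\right) = \left(-2 + 5\right)^{2} \left(- \frac{659558}{3}\right) = 3^{2} \left(- \frac{659558}{3}\right) = 9 \left(- \frac{659558}{3}\right) = -1978674$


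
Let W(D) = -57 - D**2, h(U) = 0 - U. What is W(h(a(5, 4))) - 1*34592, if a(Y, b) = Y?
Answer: -34674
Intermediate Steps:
h(U) = -U
W(h(a(5, 4))) - 1*34592 = (-57 - (-1*5)**2) - 1*34592 = (-57 - 1*(-5)**2) - 34592 = (-57 - 1*25) - 34592 = (-57 - 25) - 34592 = -82 - 34592 = -34674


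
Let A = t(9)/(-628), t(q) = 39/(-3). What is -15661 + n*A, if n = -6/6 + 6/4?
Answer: -19670203/1256 ≈ -15661.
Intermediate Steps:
t(q) = -13 (t(q) = 39*(-1/3) = -13)
n = 1/2 (n = -6*1/6 + 6*(1/4) = -1 + 3/2 = 1/2 ≈ 0.50000)
A = 13/628 (A = -13/(-628) = -13*(-1/628) = 13/628 ≈ 0.020701)
-15661 + n*A = -15661 + (1/2)*(13/628) = -15661 + 13/1256 = -19670203/1256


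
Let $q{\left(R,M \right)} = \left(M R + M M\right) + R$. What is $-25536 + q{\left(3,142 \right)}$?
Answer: $-4943$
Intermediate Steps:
$q{\left(R,M \right)} = R + M^{2} + M R$ ($q{\left(R,M \right)} = \left(M R + M^{2}\right) + R = \left(M^{2} + M R\right) + R = R + M^{2} + M R$)
$-25536 + q{\left(3,142 \right)} = -25536 + \left(3 + 142^{2} + 142 \cdot 3\right) = -25536 + \left(3 + 20164 + 426\right) = -25536 + 20593 = -4943$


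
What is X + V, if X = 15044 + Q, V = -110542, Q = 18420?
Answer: -77078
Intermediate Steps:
X = 33464 (X = 15044 + 18420 = 33464)
X + V = 33464 - 110542 = -77078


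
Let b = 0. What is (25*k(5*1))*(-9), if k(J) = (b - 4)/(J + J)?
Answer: 90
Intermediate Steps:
k(J) = -2/J (k(J) = (0 - 4)/(J + J) = -4*1/(2*J) = -2/J)
(25*k(5*1))*(-9) = (25*(-2/(5*1)))*(-9) = (25*(-2/5))*(-9) = (25*(-2*⅕))*(-9) = (25*(-⅖))*(-9) = -10*(-9) = 90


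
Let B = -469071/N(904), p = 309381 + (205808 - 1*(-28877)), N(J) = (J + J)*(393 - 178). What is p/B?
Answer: -211489335520/469071 ≈ -4.5087e+5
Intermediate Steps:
N(J) = 430*J (N(J) = (2*J)*215 = 430*J)
p = 544066 (p = 309381 + (205808 + 28877) = 309381 + 234685 = 544066)
B = -469071/388720 (B = -469071/(430*904) = -469071/388720 ≈ -1.2067)
p/B = 544066/(-469071/388720) = 544066*(-388720/469071) = -211489335520/469071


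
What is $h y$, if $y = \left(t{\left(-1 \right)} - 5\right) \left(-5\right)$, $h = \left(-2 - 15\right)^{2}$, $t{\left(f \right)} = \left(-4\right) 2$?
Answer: $18785$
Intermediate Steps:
$t{\left(f \right)} = -8$
$h = 289$ ($h = \left(-17\right)^{2} = 289$)
$y = 65$ ($y = \left(-8 - 5\right) \left(-5\right) = \left(-13\right) \left(-5\right) = 65$)
$h y = 289 \cdot 65 = 18785$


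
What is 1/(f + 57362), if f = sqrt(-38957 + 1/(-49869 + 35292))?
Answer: 418082937/23982357370289 - 7*I*sqrt(168937371870)/47964714740578 ≈ 1.7433e-5 - 5.9984e-8*I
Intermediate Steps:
f = 7*I*sqrt(168937371870)/14577 (f = sqrt(-38957 + 1/(-14577)) = sqrt(-38957 - 1/14577) = sqrt(-567876190/14577) = 7*I*sqrt(168937371870)/14577 ≈ 197.38*I)
1/(f + 57362) = 1/(7*I*sqrt(168937371870)/14577 + 57362) = 1/(57362 + 7*I*sqrt(168937371870)/14577)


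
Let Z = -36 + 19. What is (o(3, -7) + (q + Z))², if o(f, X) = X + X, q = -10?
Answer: 1681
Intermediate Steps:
o(f, X) = 2*X
Z = -17
(o(3, -7) + (q + Z))² = (2*(-7) + (-10 - 17))² = (-14 - 27)² = (-41)² = 1681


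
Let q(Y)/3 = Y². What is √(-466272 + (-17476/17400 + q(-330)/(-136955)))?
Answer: I*√5403817767055836414/3404310 ≈ 682.84*I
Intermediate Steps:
q(Y) = 3*Y²
√(-466272 + (-17476/17400 + q(-330)/(-136955))) = √(-466272 + (-17476/17400 + (3*(-330)²)/(-136955))) = √(-466272 + (-17476*1/17400 + (3*108900)*(-1/136955))) = √(-466272 + (-4369/4350 + 326700*(-1/136955))) = √(-466272 + (-4369/4350 - 65340/27391)) = √(-466272 - 403900279/119150850) = √(-55557109031479/119150850) = I*√5403817767055836414/3404310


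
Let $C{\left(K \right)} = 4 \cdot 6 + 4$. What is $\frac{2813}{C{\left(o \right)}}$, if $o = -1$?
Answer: $\frac{2813}{28} \approx 100.46$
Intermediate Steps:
$C{\left(K \right)} = 28$ ($C{\left(K \right)} = 24 + 4 = 28$)
$\frac{2813}{C{\left(o \right)}} = \frac{2813}{28}$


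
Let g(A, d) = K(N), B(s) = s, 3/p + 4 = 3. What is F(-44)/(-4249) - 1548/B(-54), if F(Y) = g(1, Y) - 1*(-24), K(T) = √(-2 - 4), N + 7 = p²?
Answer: 365342/12747 - I*√6/4249 ≈ 28.661 - 0.00057649*I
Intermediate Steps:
p = -3 (p = 3/(-4 + 3) = 3/(-1) = 3*(-1) = -3)
N = 2 (N = -7 + (-3)² = -7 + 9 = 2)
K(T) = I*√6 (K(T) = √(-6) = I*√6)
g(A, d) = I*√6
F(Y) = 24 + I*√6 (F(Y) = I*√6 - 1*(-24) = I*√6 + 24 = 24 + I*√6)
F(-44)/(-4249) - 1548/B(-54) = (24 + I*√6)/(-4249) - 1548/(-54) = (24 + I*√6)*(-1/4249) - 1548*(-1/54) = (-24/4249 - I*√6/4249) + 86/3 = 365342/12747 - I*√6/4249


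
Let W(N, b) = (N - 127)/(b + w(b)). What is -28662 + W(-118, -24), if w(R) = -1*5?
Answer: -830953/29 ≈ -28654.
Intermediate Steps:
w(R) = -5
W(N, b) = (-127 + N)/(-5 + b) (W(N, b) = (N - 127)/(b - 5) = (-127 + N)/(-5 + b))
-28662 + W(-118, -24) = -28662 + (-127 - 118)/(-5 - 24) = -28662 - 245/(-29) = -28662 - 1/29*(-245) = -28662 + 245/29 = -830953/29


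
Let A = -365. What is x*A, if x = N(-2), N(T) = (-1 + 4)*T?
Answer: 2190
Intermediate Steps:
N(T) = 3*T
x = -6 (x = 3*(-2) = -6)
x*A = -6*(-365) = 2190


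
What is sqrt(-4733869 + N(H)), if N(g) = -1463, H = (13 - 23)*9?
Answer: 6*I*sqrt(131537) ≈ 2176.1*I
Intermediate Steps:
H = -90 (H = -10*9 = -90)
sqrt(-4733869 + N(H)) = sqrt(-4733869 - 1463) = sqrt(-4735332) = 6*I*sqrt(131537)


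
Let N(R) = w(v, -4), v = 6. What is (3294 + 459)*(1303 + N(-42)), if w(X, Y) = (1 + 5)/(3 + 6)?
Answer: 4892661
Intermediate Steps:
w(X, Y) = ⅔ (w(X, Y) = 6/9 = 6*(⅑) = ⅔)
N(R) = ⅔
(3294 + 459)*(1303 + N(-42)) = (3294 + 459)*(1303 + ⅔) = 3753*(3911/3) = 4892661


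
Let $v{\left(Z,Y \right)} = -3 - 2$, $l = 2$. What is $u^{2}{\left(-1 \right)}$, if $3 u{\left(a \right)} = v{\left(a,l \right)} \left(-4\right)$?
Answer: $\frac{400}{9} \approx 44.444$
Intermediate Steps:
$v{\left(Z,Y \right)} = -5$
$u{\left(a \right)} = \frac{20}{3}$ ($u{\left(a \right)} = \frac{\left(-5\right) \left(-4\right)}{3} = \frac{1}{3} \cdot 20 = \frac{20}{3}$)
$u^{2}{\left(-1 \right)} = \left(\frac{20}{3}\right)^{2} = \frac{400}{9}$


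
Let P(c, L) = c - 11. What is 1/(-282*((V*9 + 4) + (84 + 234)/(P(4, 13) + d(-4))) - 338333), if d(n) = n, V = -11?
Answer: -11/3337297 ≈ -3.2961e-6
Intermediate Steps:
P(c, L) = -11 + c
1/(-282*((V*9 + 4) + (84 + 234)/(P(4, 13) + d(-4))) - 338333) = 1/(-282*((-11*9 + 4) + (84 + 234)/((-11 + 4) - 4)) - 338333) = 1/(-282*((-99 + 4) + 318/(-7 - 4)) - 338333) = 1/(-282*(-95 + 318/(-11)) - 338333) = 1/(-282*(-95 + 318*(-1/11)) - 338333) = 1/(-282*(-95 - 318/11) - 338333) = 1/(-282*(-1363/11) - 338333) = 1/(384366/11 - 338333) = 1/(-3337297/11) = -11/3337297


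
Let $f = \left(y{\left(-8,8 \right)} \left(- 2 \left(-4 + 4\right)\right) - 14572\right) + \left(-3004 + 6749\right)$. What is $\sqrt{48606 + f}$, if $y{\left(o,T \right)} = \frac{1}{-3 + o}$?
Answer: $7 \sqrt{771} \approx 194.37$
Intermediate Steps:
$f = -10827$ ($f = \left(\frac{\left(-2\right) \left(-4 + 4\right)}{-3 - 8} - 14572\right) + \left(-3004 + 6749\right) = \left(\frac{\left(-2\right) 0}{-11} - 14572\right) + 3745 = \left(\left(- \frac{1}{11}\right) 0 - 14572\right) + 3745 = \left(0 - 14572\right) + 3745 = -14572 + 3745 = -10827$)
$\sqrt{48606 + f} = \sqrt{48606 - 10827} = \sqrt{37779} = 7 \sqrt{771}$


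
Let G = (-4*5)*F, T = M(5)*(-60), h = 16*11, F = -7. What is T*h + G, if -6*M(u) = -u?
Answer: -8660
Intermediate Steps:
h = 176
M(u) = u/6 (M(u) = -(-1)*u/6 = u/6)
T = -50 (T = ((⅙)*5)*(-60) = (⅚)*(-60) = -50)
G = 140 (G = -4*5*(-7) = -20*(-7) = 140)
T*h + G = -50*176 + 140 = -8800 + 140 = -8660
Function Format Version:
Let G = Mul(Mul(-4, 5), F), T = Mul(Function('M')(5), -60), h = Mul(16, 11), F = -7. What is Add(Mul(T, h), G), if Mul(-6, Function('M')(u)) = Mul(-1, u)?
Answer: -8660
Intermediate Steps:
h = 176
Function('M')(u) = Mul(Rational(1, 6), u) (Function('M')(u) = Mul(Rational(-1, 6), Mul(-1, u)) = Mul(Rational(1, 6), u))
T = -50 (T = Mul(Mul(Rational(1, 6), 5), -60) = Mul(Rational(5, 6), -60) = -50)
G = 140 (G = Mul(Mul(-4, 5), -7) = Mul(-20, -7) = 140)
Add(Mul(T, h), G) = Add(Mul(-50, 176), 140) = Add(-8800, 140) = -8660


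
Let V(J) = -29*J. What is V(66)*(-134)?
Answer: 256476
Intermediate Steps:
V(66)*(-134) = -29*66*(-134) = -1914*(-134) = 256476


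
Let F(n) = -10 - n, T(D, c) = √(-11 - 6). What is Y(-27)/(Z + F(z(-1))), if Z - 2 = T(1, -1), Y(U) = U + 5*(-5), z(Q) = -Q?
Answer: 234/49 + 26*I*√17/49 ≈ 4.7755 + 2.1878*I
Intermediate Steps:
T(D, c) = I*√17 (T(D, c) = √(-17) = I*√17)
Y(U) = -25 + U (Y(U) = U - 25 = -25 + U)
Z = 2 + I*√17 ≈ 2.0 + 4.1231*I
Y(-27)/(Z + F(z(-1))) = (-25 - 27)/((2 + I*√17) + (-10 - (-1)*(-1))) = -52/((2 + I*√17) + (-10 - 1*1)) = -52/((2 + I*√17) + (-10 - 1)) = -52/((2 + I*√17) - 11) = -52/(-9 + I*√17)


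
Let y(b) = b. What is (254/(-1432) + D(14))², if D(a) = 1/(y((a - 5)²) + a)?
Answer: 128799801/4626720400 ≈ 0.027838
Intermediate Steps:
D(a) = 1/(a + (-5 + a)²) (D(a) = 1/((a - 5)² + a) = 1/((-5 + a)² + a) = 1/(a + (-5 + a)²))
(254/(-1432) + D(14))² = (254/(-1432) + 1/(14 + (-5 + 14)²))² = (254*(-1/1432) + 1/(14 + 9²))² = (-127/716 + 1/(14 + 81))² = (-127/716 + 1/95)² = (-11349/68020)² = 128799801/4626720400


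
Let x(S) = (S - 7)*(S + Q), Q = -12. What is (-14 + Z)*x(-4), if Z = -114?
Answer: -22528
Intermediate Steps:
x(S) = (-12 + S)*(-7 + S) (x(S) = (S - 7)*(S - 12) = (-7 + S)*(-12 + S) = (-12 + S)*(-7 + S))
(-14 + Z)*x(-4) = (-14 - 114)*(84 + (-4)**2 - 19*(-4)) = -128*(84 + 16 + 76) = -128*176 = -22528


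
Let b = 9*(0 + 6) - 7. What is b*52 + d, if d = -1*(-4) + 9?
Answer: 2457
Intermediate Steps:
b = 47 (b = 9*6 - 7 = 54 - 7 = 47)
d = 13 (d = 4 + 9 = 13)
b*52 + d = 47*52 + 13 = 2444 + 13 = 2457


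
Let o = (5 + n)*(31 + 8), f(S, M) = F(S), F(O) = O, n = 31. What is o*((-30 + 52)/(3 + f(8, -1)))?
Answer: 2808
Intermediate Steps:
f(S, M) = S
o = 1404 (o = (5 + 31)*(31 + 8) = 36*39 = 1404)
o*((-30 + 52)/(3 + f(8, -1))) = 1404*((-30 + 52)/(3 + 8)) = 1404*(22/11) = 1404*(22*(1/11)) = 1404*2 = 2808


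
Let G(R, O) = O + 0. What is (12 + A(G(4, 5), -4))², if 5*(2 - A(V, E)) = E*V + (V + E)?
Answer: 7921/25 ≈ 316.84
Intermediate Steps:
G(R, O) = O
A(V, E) = 2 - E/5 - V/5 - E*V/5 (A(V, E) = 2 - (E*V + (V + E))/5 = 2 - (E*V + (E + V))/5 = 2 - (E + V + E*V)/5 = 2 + (-E/5 - V/5 - E*V/5) = 2 - E/5 - V/5 - E*V/5)
(12 + A(G(4, 5), -4))² = (12 + (2 - ⅕*(-4) - ⅕*5 - ⅕*(-4)*5))² = (12 + (2 + ⅘ - 1 + 4))² = (12 + 29/5)² = (89/5)² = 7921/25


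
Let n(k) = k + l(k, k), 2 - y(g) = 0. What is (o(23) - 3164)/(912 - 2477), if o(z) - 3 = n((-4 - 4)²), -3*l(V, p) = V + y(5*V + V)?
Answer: 3119/1565 ≈ 1.9930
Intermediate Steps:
y(g) = 2 (y(g) = 2 - 1*0 = 2 + 0 = 2)
l(V, p) = -⅔ - V/3 (l(V, p) = -(V + 2)/3 = -(2 + V)/3 = -⅔ - V/3)
n(k) = -⅔ + 2*k/3 (n(k) = k + (-⅔ - k/3) = -⅔ + 2*k/3)
o(z) = 45 (o(z) = 3 + (-⅔ + 2*(-4 - 4)²/3) = 3 + (-⅔ + (⅔)*(-8)²) = 3 + (-⅔ + (⅔)*64) = 3 + (-⅔ + 128/3) = 3 + 42 = 45)
(o(23) - 3164)/(912 - 2477) = (45 - 3164)/(912 - 2477) = -3119/(-1565) = -3119*(-1/1565) = 3119/1565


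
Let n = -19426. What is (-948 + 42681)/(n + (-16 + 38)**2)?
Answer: -13911/6314 ≈ -2.2032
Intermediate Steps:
(-948 + 42681)/(n + (-16 + 38)**2) = (-948 + 42681)/(-19426 + (-16 + 38)**2) = 41733/(-19426 + 22**2) = 41733/(-19426 + 484) = 41733/(-18942) = 41733*(-1/18942) = -13911/6314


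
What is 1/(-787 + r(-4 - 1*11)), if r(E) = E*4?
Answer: -1/847 ≈ -0.0011806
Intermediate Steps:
r(E) = 4*E
1/(-787 + r(-4 - 1*11)) = 1/(-787 + 4*(-4 - 1*11)) = 1/(-787 + 4*(-4 - 11)) = 1/(-787 + 4*(-15)) = 1/(-787 - 60) = 1/(-847) = -1/847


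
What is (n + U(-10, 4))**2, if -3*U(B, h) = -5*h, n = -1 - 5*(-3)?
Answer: 3844/9 ≈ 427.11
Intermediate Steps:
n = 14 (n = -1 + 15 = 14)
U(B, h) = 5*h/3 (U(B, h) = -(-5)*h/3 = 5*h/3)
(n + U(-10, 4))**2 = (14 + (5/3)*4)**2 = (14 + 20/3)**2 = (62/3)**2 = 3844/9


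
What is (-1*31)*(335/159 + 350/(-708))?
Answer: -312635/6254 ≈ -49.990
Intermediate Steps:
(-1*31)*(335/159 + 350/(-708)) = -31*(335*(1/159) + 350*(-1/708)) = -31*(335/159 - 175/354) = -31*10085/6254 = -312635/6254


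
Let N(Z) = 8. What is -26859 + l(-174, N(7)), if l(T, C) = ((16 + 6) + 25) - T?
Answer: -26638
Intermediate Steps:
l(T, C) = 47 - T (l(T, C) = (22 + 25) - T = 47 - T)
-26859 + l(-174, N(7)) = -26859 + (47 - 1*(-174)) = -26859 + (47 + 174) = -26859 + 221 = -26638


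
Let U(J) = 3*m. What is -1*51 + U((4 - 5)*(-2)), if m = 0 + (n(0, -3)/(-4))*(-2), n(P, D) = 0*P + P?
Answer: -51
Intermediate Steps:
n(P, D) = P (n(P, D) = 0 + P = P)
m = 0 (m = 0 + (0/(-4))*(-2) = 0 + (0*(-¼))*(-2) = 0 + 0*(-2) = 0 + 0 = 0)
U(J) = 0 (U(J) = 3*0 = 0)
-1*51 + U((4 - 5)*(-2)) = -1*51 + 0 = -51 + 0 = -51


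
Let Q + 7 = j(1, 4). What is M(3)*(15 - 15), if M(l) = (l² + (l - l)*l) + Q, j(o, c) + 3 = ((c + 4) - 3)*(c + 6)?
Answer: 0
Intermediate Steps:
j(o, c) = -3 + (1 + c)*(6 + c) (j(o, c) = -3 + ((c + 4) - 3)*(c + 6) = -3 + ((4 + c) - 3)*(6 + c) = -3 + (1 + c)*(6 + c))
Q = 40 (Q = -7 + (3 + 4² + 7*4) = -7 + (3 + 16 + 28) = -7 + 47 = 40)
M(l) = 40 + l² (M(l) = (l² + (l - l)*l) + 40 = (l² + 0*l) + 40 = (l² + 0) + 40 = l² + 40 = 40 + l²)
M(3)*(15 - 15) = (40 + 3²)*(15 - 15) = (40 + 9)*0 = 49*0 = 0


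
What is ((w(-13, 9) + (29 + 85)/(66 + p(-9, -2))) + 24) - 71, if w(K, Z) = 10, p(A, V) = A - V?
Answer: -2069/59 ≈ -35.068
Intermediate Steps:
((w(-13, 9) + (29 + 85)/(66 + p(-9, -2))) + 24) - 71 = ((10 + (29 + 85)/(66 + (-9 - 1*(-2)))) + 24) - 71 = ((10 + 114/(66 + (-9 + 2))) + 24) - 71 = ((10 + 114/(66 - 7)) + 24) - 71 = ((10 + 114/59) + 24) - 71 = (704/59 + 24) - 71 = 2120/59 - 71 = -2069/59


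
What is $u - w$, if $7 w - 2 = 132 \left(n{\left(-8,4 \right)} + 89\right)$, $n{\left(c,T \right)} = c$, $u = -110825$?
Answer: $- \frac{786469}{7} \approx -1.1235 \cdot 10^{5}$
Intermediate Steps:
$w = \frac{10694}{7}$ ($w = \frac{2}{7} + \frac{132 \left(-8 + 89\right)}{7} = \frac{2}{7} + \frac{132 \cdot 81}{7} = \frac{2}{7} + \frac{1}{7} \cdot 10692 = \frac{2}{7} + \frac{10692}{7} = \frac{10694}{7} \approx 1527.7$)
$u - w = -110825 - \frac{10694}{7} = - \frac{786469}{7}$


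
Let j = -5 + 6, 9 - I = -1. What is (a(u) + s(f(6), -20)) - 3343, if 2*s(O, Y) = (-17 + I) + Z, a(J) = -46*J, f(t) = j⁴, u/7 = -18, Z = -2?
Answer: 4897/2 ≈ 2448.5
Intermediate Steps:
I = 10 (I = 9 - 1*(-1) = 9 + 1 = 10)
j = 1
u = -126 (u = 7*(-18) = -126)
f(t) = 1 (f(t) = 1⁴ = 1)
s(O, Y) = -9/2 (s(O, Y) = ((-17 + 10) - 2)/2 = (-7 - 2)/2 = (½)*(-9) = -9/2)
(a(u) + s(f(6), -20)) - 3343 = (-46*(-126) - 9/2) - 3343 = (5796 - 9/2) - 3343 = 11583/2 - 3343 = 4897/2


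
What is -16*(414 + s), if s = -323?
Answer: -1456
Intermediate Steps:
-16*(414 + s) = -16*(414 - 323) = -16*91 = -1456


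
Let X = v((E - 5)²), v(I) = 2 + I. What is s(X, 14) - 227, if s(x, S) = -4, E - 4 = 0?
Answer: -231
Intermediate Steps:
E = 4 (E = 4 + 0 = 4)
X = 3 (X = 2 + (4 - 5)² = 2 + (-1)² = 2 + 1 = 3)
s(X, 14) - 227 = -4 - 227 = -231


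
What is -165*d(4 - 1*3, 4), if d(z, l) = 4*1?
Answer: -660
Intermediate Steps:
d(z, l) = 4
-165*d(4 - 1*3, 4) = -165*4 = -660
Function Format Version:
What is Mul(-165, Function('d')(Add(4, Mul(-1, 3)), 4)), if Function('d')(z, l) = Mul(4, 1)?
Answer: -660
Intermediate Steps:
Function('d')(z, l) = 4
Mul(-165, Function('d')(Add(4, Mul(-1, 3)), 4)) = Mul(-165, 4) = -660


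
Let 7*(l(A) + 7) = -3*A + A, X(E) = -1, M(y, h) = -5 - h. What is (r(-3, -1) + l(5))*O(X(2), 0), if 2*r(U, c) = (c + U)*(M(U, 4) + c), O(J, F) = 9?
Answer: 729/7 ≈ 104.14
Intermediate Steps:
r(U, c) = (-9 + c)*(U + c)/2 (r(U, c) = ((c + U)*((-5 - 1*4) + c))/2 = ((U + c)*((-5 - 4) + c))/2 = ((U + c)*(-9 + c))/2 = ((-9 + c)*(U + c))/2 = (-9 + c)*(U + c)/2)
l(A) = -7 - 2*A/7 (l(A) = -7 + (-3*A + A)/7 = -7 + (-2*A)/7 = -7 - 2*A/7)
(r(-3, -1) + l(5))*O(X(2), 0) = (((½)*(-1)² - 9/2*(-3) - 9/2*(-1) + (½)*(-3)*(-1)) + (-7 - 2/7*5))*9 = (((½)*1 + 27/2 + 9/2 + 3/2) + (-7 - 10/7))*9 = ((½ + 27/2 + 9/2 + 3/2) - 59/7)*9 = (20 - 59/7)*9 = (81/7)*9 = 729/7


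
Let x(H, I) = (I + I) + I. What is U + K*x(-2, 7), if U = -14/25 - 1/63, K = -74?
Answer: -2448457/1575 ≈ -1554.6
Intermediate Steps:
x(H, I) = 3*I (x(H, I) = 2*I + I = 3*I)
U = -907/1575 (U = -14*1/25 - 1*1/63 = -14/25 - 1/63 = -907/1575 ≈ -0.57587)
U + K*x(-2, 7) = -907/1575 - 222*7 = -907/1575 - 74*21 = -907/1575 - 1554 = -2448457/1575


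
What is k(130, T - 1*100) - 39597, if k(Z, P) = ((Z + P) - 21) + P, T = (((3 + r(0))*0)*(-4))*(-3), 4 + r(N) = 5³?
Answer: -39688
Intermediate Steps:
r(N) = 121 (r(N) = -4 + 5³ = -4 + 125 = 121)
T = 0 (T = (((3 + 121)*0)*(-4))*(-3) = ((124*0)*(-4))*(-3) = (0*(-4))*(-3) = 0*(-3) = 0)
k(Z, P) = -21 + Z + 2*P (k(Z, P) = ((P + Z) - 21) + P = (-21 + P + Z) + P = -21 + Z + 2*P)
k(130, T - 1*100) - 39597 = (-21 + 130 + 2*(0 - 1*100)) - 39597 = (-21 + 130 + 2*(0 - 100)) - 39597 = (-21 + 130 + 2*(-100)) - 39597 = (-21 + 130 - 200) - 39597 = -91 - 39597 = -39688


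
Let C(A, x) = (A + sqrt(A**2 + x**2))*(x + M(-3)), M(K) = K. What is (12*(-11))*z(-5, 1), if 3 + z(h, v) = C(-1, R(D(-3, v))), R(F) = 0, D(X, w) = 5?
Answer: 396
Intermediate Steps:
C(A, x) = (-3 + x)*(A + sqrt(A**2 + x**2)) (C(A, x) = (A + sqrt(A**2 + x**2))*(x - 3) = (A + sqrt(A**2 + x**2))*(-3 + x) = (-3 + x)*(A + sqrt(A**2 + x**2)))
z(h, v) = -3 (z(h, v) = -3 + (-3*(-1) - 3*sqrt((-1)**2 + 0**2) - 1*0 + 0*sqrt((-1)**2 + 0**2)) = -3 + (3 - 3*sqrt(1 + 0) + 0 + 0*sqrt(1 + 0)) = -3 + (3 - 3*sqrt(1) + 0 + 0*sqrt(1)) = -3 + (3 - 3*1 + 0 + 0*1) = -3 + (3 - 3 + 0 + 0) = -3 + 0 = -3)
(12*(-11))*z(-5, 1) = (12*(-11))*(-3) = -132*(-3) = 396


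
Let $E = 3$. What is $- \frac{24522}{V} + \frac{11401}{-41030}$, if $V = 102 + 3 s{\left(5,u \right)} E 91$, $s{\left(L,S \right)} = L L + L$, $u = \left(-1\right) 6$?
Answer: $- \frac{107285261}{84357680} \approx -1.2718$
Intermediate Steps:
$u = -6$
$s{\left(L,S \right)} = L + L^{2}$ ($s{\left(L,S \right)} = L^{2} + L = L + L^{2}$)
$V = 24672$ ($V = 102 + 3 \cdot 5 \left(1 + 5\right) 3 \cdot 91 = 102 + 3 \cdot 5 \cdot 6 \cdot 3 \cdot 91 = 102 + 3 \cdot 30 \cdot 3 \cdot 91 = 102 + 90 \cdot 3 \cdot 91 = 102 + 270 \cdot 91 = 102 + 24570 = 24672$)
$- \frac{24522}{V} + \frac{11401}{-41030} = - \frac{24522}{24672} + \frac{11401}{-41030} = \left(-24522\right) \frac{1}{24672} + 11401 \left(- \frac{1}{41030}\right) = - \frac{4087}{4112} - \frac{11401}{41030} = - \frac{107285261}{84357680}$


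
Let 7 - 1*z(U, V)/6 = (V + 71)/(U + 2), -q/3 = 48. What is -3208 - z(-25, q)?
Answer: -74312/23 ≈ -3231.0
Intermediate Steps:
q = -144 (q = -3*48 = -144)
z(U, V) = 42 - 6*(71 + V)/(2 + U) (z(U, V) = 42 - 6*(V + 71)/(U + 2) = 42 - 6*(71 + V)/(2 + U))
-3208 - z(-25, q) = -3208 - 6*(-57 - 1*(-144) + 7*(-25))/(2 - 25) = -3208 - 6*(-57 + 144 - 175)/(-23) = -3208 - 6*(-1)*(-88)/23 = -3208 - 1*528/23 = -3208 - 528/23 = -74312/23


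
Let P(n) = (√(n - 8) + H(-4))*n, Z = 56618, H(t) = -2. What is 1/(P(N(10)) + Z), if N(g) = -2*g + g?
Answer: 28319/1603932422 + 15*I*√2/1603932422 ≈ 1.7656e-5 + 1.3226e-8*I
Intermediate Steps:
N(g) = -g
P(n) = n*(-2 + √(-8 + n)) (P(n) = (√(n - 8) - 2)*n = (√(-8 + n) - 2)*n = (-2 + √(-8 + n))*n = n*(-2 + √(-8 + n)))
1/(P(N(10)) + Z) = 1/((-1*10)*(-2 + √(-8 - 1*10)) + 56618) = 1/(-10*(-2 + √(-8 - 10)) + 56618) = 1/(-10*(-2 + √(-18)) + 56618) = 1/(-10*(-2 + 3*I*√2) + 56618) = 1/((20 - 30*I*√2) + 56618) = 1/(56638 - 30*I*√2)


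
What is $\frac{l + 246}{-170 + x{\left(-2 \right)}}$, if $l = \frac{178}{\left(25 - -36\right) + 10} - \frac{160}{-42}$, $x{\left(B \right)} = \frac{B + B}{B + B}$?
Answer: $- \frac{376204}{251979} \approx -1.493$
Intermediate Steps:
$x{\left(B \right)} = 1$ ($x{\left(B \right)} = \frac{2 B}{2 B} = 2 B \frac{1}{2 B} = 1$)
$l = \frac{9418}{1491}$ ($l = \frac{178}{\left(25 + 36\right) + 10} - - \frac{80}{21} = \frac{178}{61 + 10} + \frac{80}{21} = \frac{178}{71} + \frac{80}{21} = \frac{9418}{1491} \approx 6.3166$)
$\frac{l + 246}{-170 + x{\left(-2 \right)}} = \frac{\frac{9418}{1491} + 246}{-170 + 1} = \frac{376204}{1491 \left(-169\right)} = \frac{376204}{1491} \left(- \frac{1}{169}\right) = - \frac{376204}{251979}$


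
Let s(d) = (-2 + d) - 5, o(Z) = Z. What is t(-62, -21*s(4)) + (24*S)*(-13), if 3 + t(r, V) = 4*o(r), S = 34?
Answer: -10859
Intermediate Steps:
s(d) = -7 + d
t(r, V) = -3 + 4*r
t(-62, -21*s(4)) + (24*S)*(-13) = (-3 + 4*(-62)) + (24*34)*(-13) = (-3 - 248) + 816*(-13) = -251 - 10608 = -10859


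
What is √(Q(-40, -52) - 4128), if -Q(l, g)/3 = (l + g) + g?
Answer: 4*I*√231 ≈ 60.795*I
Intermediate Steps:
Q(l, g) = -6*g - 3*l (Q(l, g) = -3*((l + g) + g) = -3*((g + l) + g) = -3*(l + 2*g) = -6*g - 3*l)
√(Q(-40, -52) - 4128) = √((-6*(-52) - 3*(-40)) - 4128) = √((312 + 120) - 4128) = √(432 - 4128) = √(-3696) = 4*I*√231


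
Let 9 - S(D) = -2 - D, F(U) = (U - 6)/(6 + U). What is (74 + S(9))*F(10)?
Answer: 47/2 ≈ 23.500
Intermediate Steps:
F(U) = (-6 + U)/(6 + U)
S(D) = 11 + D (S(D) = 9 - (-2 - D) = 9 + (2 + D) = 11 + D)
(74 + S(9))*F(10) = (74 + (11 + 9))*((-6 + 10)/(6 + 10)) = (74 + 20)*(4/16) = 94*((1/16)*4) = 94*(1/4) = 47/2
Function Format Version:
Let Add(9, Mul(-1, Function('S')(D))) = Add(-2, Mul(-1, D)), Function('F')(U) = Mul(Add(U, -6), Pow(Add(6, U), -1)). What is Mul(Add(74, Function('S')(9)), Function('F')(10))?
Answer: Rational(47, 2) ≈ 23.500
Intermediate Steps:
Function('F')(U) = Mul(Pow(Add(6, U), -1), Add(-6, U)) (Function('F')(U) = Mul(Add(-6, U), Pow(Add(6, U), -1)) = Mul(Pow(Add(6, U), -1), Add(-6, U)))
Function('S')(D) = Add(11, D) (Function('S')(D) = Add(9, Mul(-1, Add(-2, Mul(-1, D)))) = Add(9, Add(2, D)) = Add(11, D))
Mul(Add(74, Function('S')(9)), Function('F')(10)) = Mul(Add(74, Add(11, 9)), Mul(Pow(Add(6, 10), -1), Add(-6, 10))) = Mul(Add(74, 20), Mul(Pow(16, -1), 4)) = Mul(94, Mul(Rational(1, 16), 4)) = Mul(94, Rational(1, 4)) = Rational(47, 2)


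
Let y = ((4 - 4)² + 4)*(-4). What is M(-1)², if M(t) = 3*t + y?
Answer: 361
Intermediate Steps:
y = -16 (y = (0² + 4)*(-4) = (0 + 4)*(-4) = 4*(-4) = -16)
M(t) = -16 + 3*t (M(t) = 3*t - 16 = -16 + 3*t)
M(-1)² = (-16 + 3*(-1))² = (-16 - 3)² = (-19)² = 361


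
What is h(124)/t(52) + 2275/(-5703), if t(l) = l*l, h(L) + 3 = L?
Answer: -5461537/15420912 ≈ -0.35416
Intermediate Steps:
h(L) = -3 + L
t(l) = l²
h(124)/t(52) + 2275/(-5703) = (-3 + 124)/(52²) + 2275/(-5703) = 121/2704 + 2275*(-1/5703) = 121*(1/2704) - 2275/5703 = 121/2704 - 2275/5703 = -5461537/15420912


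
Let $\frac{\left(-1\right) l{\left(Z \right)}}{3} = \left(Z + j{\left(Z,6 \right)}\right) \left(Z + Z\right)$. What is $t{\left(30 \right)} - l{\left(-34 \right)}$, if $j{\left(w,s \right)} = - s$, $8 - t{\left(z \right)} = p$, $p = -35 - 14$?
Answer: $8217$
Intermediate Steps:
$p = -49$
$t{\left(z \right)} = 57$ ($t{\left(z \right)} = 8 - -49 = 8 + 49 = 57$)
$l{\left(Z \right)} = - 6 Z \left(-6 + Z\right)$ ($l{\left(Z \right)} = - 3 \left(Z - 6\right) \left(Z + Z\right) = - 3 \left(Z - 6\right) 2 Z = - 3 \left(-6 + Z\right) 2 Z = - 3 \cdot 2 Z \left(-6 + Z\right) = - 6 Z \left(-6 + Z\right)$)
$t{\left(30 \right)} - l{\left(-34 \right)} = 57 - 6 \left(-34\right) \left(6 - -34\right) = 57 - 6 \left(-34\right) \left(6 + 34\right) = 57 - 6 \left(-34\right) 40 = 57 - -8160 = 57 + 8160 = 8217$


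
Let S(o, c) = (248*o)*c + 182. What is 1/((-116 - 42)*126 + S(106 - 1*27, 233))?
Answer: 1/4545210 ≈ 2.2001e-7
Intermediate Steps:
S(o, c) = 182 + 248*c*o (S(o, c) = 248*c*o + 182 = 182 + 248*c*o)
1/((-116 - 42)*126 + S(106 - 1*27, 233)) = 1/((-116 - 42)*126 + (182 + 248*233*(106 - 1*27))) = 1/(-158*126 + (182 + 248*233*(106 - 27))) = 1/(-19908 + (182 + 248*233*79)) = 1/(-19908 + (182 + 4564936)) = 1/(-19908 + 4565118) = 1/4545210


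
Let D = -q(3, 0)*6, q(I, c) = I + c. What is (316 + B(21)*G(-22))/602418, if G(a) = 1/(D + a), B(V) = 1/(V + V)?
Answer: 530879/1012062240 ≈ 0.00052455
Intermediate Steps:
D = -18 (D = -(3 + 0)*6 = -1*3*6 = -3*6 = -18)
B(V) = 1/(2*V)
G(a) = 1/(-18 + a)
(316 + B(21)*G(-22))/602418 = (316 + ((½)/21)/(-18 - 22))/602418 = (316 + ((½)*(1/21))/(-40))*(1/602418) = (316 + (1/42)*(-1/40))*(1/602418) = (316 - 1/1680)*(1/602418) = (530879/1680)*(1/602418) = 530879/1012062240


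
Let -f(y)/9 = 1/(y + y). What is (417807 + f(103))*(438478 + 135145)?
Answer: 49370718018159/206 ≈ 2.3966e+11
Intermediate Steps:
f(y) = -9/(2*y) (f(y) = -9/(y + y) = -9*1/(2*y) = -9/(2*y))
(417807 + f(103))*(438478 + 135145) = (417807 - 9/2/103)*(438478 + 135145) = (417807 - 9/2*1/103)*573623 = (417807 - 9/206)*573623 = (86068233/206)*573623 = 49370718018159/206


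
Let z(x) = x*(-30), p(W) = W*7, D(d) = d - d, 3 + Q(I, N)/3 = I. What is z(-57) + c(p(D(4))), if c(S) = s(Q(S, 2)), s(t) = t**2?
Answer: 1791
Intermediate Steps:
Q(I, N) = -9 + 3*I
D(d) = 0
p(W) = 7*W
c(S) = (-9 + 3*S)**2
z(x) = -30*x
z(-57) + c(p(D(4))) = -30*(-57) + 9*(-3 + 7*0)**2 = 1710 + 9*(-3 + 0)**2 = 1710 + 9*(-3)**2 = 1710 + 9*9 = 1710 + 81 = 1791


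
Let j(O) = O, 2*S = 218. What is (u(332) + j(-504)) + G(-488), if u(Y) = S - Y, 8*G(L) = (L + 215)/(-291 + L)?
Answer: -4530391/6232 ≈ -726.96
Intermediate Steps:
S = 109 (S = (1/2)*218 = 109)
G(L) = (215 + L)/(8*(-291 + L)) (G(L) = ((L + 215)/(-291 + L))/8 = ((215 + L)/(-291 + L))/8 = (215 + L)/(8*(-291 + L)))
u(Y) = 109 - Y
(u(332) + j(-504)) + G(-488) = ((109 - 1*332) - 504) + (215 - 488)/(8*(-291 - 488)) = ((109 - 332) - 504) + (1/8)*(-273)/(-779) = (-223 - 504) + (1/8)*(-1/779)*(-273) = -727 + 273/6232 = -4530391/6232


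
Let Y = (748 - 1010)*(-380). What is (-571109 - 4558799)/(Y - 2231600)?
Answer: 1282477/533010 ≈ 2.4061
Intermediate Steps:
Y = 99560 (Y = -262*(-380) = 99560)
(-571109 - 4558799)/(Y - 2231600) = (-571109 - 4558799)/(99560 - 2231600) = -5129908/(-2132040) = -5129908*(-1/2132040) = 1282477/533010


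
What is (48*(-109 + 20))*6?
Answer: -25632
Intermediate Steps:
(48*(-109 + 20))*6 = (48*(-89))*6 = -4272*6 = -25632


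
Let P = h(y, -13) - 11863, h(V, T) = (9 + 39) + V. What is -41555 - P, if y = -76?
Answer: -29664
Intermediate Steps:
h(V, T) = 48 + V
P = -11891 (P = (48 - 76) - 11863 = -28 - 11863 = -11891)
-41555 - P = -41555 - 1*(-11891) = -41555 + 11891 = -29664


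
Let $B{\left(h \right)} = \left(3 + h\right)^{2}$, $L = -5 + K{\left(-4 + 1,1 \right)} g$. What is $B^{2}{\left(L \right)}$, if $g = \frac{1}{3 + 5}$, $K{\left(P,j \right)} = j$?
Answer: $\frac{50625}{4096} \approx 12.36$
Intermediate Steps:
$g = \frac{1}{8} \approx 0.125$
$L = - \frac{39}{8}$ ($L = -5 + 1 \cdot \frac{1}{8} = -5 + \frac{1}{8} = - \frac{39}{8} \approx -4.875$)
$B^{2}{\left(L \right)} = \left(\left(3 - \frac{39}{8}\right)^{2}\right)^{2} = \left(\left(- \frac{15}{8}\right)^{2}\right)^{2} = \left(\frac{225}{64}\right)^{2} = \frac{50625}{4096}$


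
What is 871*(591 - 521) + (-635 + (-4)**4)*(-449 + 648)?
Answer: -14451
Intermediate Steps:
871*(591 - 521) + (-635 + (-4)**4)*(-449 + 648) = 871*70 + (-635 + 256)*199 = 60970 - 379*199 = 60970 - 75421 = -14451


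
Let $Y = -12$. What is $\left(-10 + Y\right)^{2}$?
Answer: $484$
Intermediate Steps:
$\left(-10 + Y\right)^{2} = \left(-10 - 12\right)^{2} = \left(-22\right)^{2} = 484$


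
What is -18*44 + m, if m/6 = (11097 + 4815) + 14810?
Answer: 183540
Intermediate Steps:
m = 184332 (m = 6*((11097 + 4815) + 14810) = 6*(15912 + 14810) = 6*30722 = 184332)
-18*44 + m = -18*44 + 184332 = -792 + 184332 = 183540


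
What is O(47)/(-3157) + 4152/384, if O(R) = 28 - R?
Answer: 546465/50512 ≈ 10.819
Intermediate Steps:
O(47)/(-3157) + 4152/384 = (28 - 1*47)/(-3157) + 4152/384 = (28 - 47)*(-1/3157) + 4152*(1/384) = -19*(-1/3157) + 173/16 = 19/3157 + 173/16 = 546465/50512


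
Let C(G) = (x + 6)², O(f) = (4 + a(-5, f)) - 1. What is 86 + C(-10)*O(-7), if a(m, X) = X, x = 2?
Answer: -170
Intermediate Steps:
O(f) = 3 + f (O(f) = (4 + f) - 1 = 3 + f)
C(G) = 64 (C(G) = (2 + 6)² = 8² = 64)
86 + C(-10)*O(-7) = 86 + 64*(3 - 7) = 86 + 64*(-4) = 86 - 256 = -170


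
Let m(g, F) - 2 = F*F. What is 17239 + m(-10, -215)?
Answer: 63466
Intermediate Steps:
m(g, F) = 2 + F**2 (m(g, F) = 2 + F*F = 2 + F**2)
17239 + m(-10, -215) = 17239 + (2 + (-215)**2) = 17239 + (2 + 46225) = 17239 + 46227 = 63466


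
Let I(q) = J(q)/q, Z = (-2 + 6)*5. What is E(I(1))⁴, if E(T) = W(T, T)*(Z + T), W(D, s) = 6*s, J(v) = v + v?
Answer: 4857532416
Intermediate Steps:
J(v) = 2*v
Z = 20 (Z = 4*5 = 20)
I(q) = 2 (I(q) = (2*q)/q = 2)
E(T) = 6*T*(20 + T) (E(T) = (6*T)*(20 + T) = 6*T*(20 + T))
E(I(1))⁴ = (6*2*(20 + 2))⁴ = (6*2*22)⁴ = 264⁴ = 4857532416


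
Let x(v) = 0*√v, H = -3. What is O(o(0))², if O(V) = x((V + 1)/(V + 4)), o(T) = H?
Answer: 0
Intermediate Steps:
x(v) = 0
o(T) = -3
O(V) = 0
O(o(0))² = 0² = 0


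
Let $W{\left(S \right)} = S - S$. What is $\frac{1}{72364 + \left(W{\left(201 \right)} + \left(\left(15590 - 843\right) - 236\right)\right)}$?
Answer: $\frac{1}{86875} \approx 1.1511 \cdot 10^{-5}$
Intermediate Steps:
$W{\left(S \right)} = 0$
$\frac{1}{72364 + \left(W{\left(201 \right)} + \left(\left(15590 - 843\right) - 236\right)\right)} = \frac{1}{72364 + \left(0 + \left(\left(15590 - 843\right) - 236\right)\right)} = \frac{1}{72364 + \left(0 + \left(14747 - 236\right)\right)} = \frac{1}{72364 + \left(0 + 14511\right)} = \frac{1}{72364 + 14511} = \frac{1}{86875}$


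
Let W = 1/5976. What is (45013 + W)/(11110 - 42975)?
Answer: -268997689/190425240 ≈ -1.4126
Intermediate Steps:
W = 1/5976 ≈ 0.00016734
(45013 + W)/(11110 - 42975) = (45013 + 1/5976)/(11110 - 42975) = (268997689/5976)/(-31865) = (268997689/5976)*(-1/31865) = -268997689/190425240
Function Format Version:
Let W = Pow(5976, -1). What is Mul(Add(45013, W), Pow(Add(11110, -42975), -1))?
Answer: Rational(-268997689, 190425240) ≈ -1.4126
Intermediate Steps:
W = Rational(1, 5976) ≈ 0.00016734
Mul(Add(45013, W), Pow(Add(11110, -42975), -1)) = Mul(Add(45013, Rational(1, 5976)), Pow(Add(11110, -42975), -1)) = Mul(Rational(268997689, 5976), Pow(-31865, -1)) = Mul(Rational(268997689, 5976), Rational(-1, 31865)) = Rational(-268997689, 190425240)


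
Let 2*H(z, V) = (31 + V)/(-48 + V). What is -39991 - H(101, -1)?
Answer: -1959544/49 ≈ -39991.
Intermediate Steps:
H(z, V) = (31 + V)/(2*(-48 + V)) (H(z, V) = ((31 + V)/(-48 + V))/2 = (31 + V)/(2*(-48 + V)))
-39991 - H(101, -1) = -39991 - (31 - 1)/(2*(-48 - 1)) = -39991 - 30/(2*(-49)) = -39991 - (-1)*30/(2*49) = -39991 - 1*(-15/49) = -39991 + 15/49 = -1959544/49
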